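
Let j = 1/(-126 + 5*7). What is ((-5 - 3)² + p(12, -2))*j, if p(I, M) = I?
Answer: -76/91 ≈ -0.83517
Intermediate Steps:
j = -1/91 (j = 1/(-126 + 35) = 1/(-91) = -1/91 ≈ -0.010989)
((-5 - 3)² + p(12, -2))*j = ((-5 - 3)² + 12)*(-1/91) = ((-8)² + 12)*(-1/91) = (64 + 12)*(-1/91) = 76*(-1/91) = -76/91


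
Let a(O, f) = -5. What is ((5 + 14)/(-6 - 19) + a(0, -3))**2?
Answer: 20736/625 ≈ 33.178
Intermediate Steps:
((5 + 14)/(-6 - 19) + a(0, -3))**2 = ((5 + 14)/(-6 - 19) - 5)**2 = (19/(-25) - 5)**2 = (19*(-1/25) - 5)**2 = (-19/25 - 5)**2 = (-144/25)**2 = 20736/625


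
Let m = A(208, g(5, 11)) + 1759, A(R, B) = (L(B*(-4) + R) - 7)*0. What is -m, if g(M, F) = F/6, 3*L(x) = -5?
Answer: -1759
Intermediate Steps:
L(x) = -5/3 (L(x) = (⅓)*(-5) = -5/3)
g(M, F) = F/6 (g(M, F) = F*(⅙) = F/6)
A(R, B) = 0 (A(R, B) = (-5/3 - 7)*0 = -26/3*0 = 0)
m = 1759 (m = 0 + 1759 = 1759)
-m = -1*1759 = -1759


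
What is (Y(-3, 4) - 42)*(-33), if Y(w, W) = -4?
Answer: 1518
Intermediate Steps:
(Y(-3, 4) - 42)*(-33) = (-4 - 42)*(-33) = -46*(-33) = 1518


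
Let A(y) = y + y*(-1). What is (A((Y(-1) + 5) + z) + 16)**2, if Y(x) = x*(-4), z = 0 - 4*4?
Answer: 256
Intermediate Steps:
z = -16 (z = 0 - 16 = -16)
Y(x) = -4*x
A(y) = 0 (A(y) = y - y = 0)
(A((Y(-1) + 5) + z) + 16)**2 = (0 + 16)**2 = 16**2 = 256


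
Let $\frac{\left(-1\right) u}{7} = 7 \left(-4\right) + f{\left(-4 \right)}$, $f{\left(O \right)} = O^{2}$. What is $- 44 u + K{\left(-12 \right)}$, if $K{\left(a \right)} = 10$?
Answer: $-3686$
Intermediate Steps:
$u = 84$ ($u = - 7 \left(7 \left(-4\right) + \left(-4\right)^{2}\right) = - 7 \left(-28 + 16\right) = \left(-7\right) \left(-12\right) = 84$)
$- 44 u + K{\left(-12 \right)} = \left(-44\right) 84 + 10 = -3696 + 10 = -3686$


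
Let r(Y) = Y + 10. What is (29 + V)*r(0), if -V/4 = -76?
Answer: 3330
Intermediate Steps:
V = 304 (V = -4*(-76) = 304)
r(Y) = 10 + Y
(29 + V)*r(0) = (29 + 304)*(10 + 0) = 333*10 = 3330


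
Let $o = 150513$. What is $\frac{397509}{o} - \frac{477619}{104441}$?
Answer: $- \frac{10123877026}{5239909411} \approx -1.9321$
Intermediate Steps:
$\frac{397509}{o} - \frac{477619}{104441} = \frac{397509}{150513} - \frac{477619}{104441} = 397509 \cdot \frac{1}{150513} - \frac{477619}{104441} = \frac{132503}{50171} - \frac{477619}{104441} = - \frac{10123877026}{5239909411}$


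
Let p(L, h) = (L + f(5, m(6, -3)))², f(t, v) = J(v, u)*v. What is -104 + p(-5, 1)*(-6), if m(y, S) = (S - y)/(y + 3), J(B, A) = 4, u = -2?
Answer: -590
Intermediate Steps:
m(y, S) = (S - y)/(3 + y)
f(t, v) = 4*v
p(L, h) = (-4 + L)² (p(L, h) = (L + 4*((-3 - 1*6)/(3 + 6)))² = (L + 4*((-3 - 6)/9))² = (L + 4*((⅑)*(-9)))² = (L + 4*(-1))² = (L - 4)² = (-4 + L)²)
-104 + p(-5, 1)*(-6) = -104 + (-4 - 5)²*(-6) = -104 + (-9)²*(-6) = -104 + 81*(-6) = -104 - 486 = -590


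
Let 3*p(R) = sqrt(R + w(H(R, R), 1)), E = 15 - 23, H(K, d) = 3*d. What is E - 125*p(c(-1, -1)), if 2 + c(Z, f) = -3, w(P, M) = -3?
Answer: -8 - 250*I*sqrt(2)/3 ≈ -8.0 - 117.85*I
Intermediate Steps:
c(Z, f) = -5 (c(Z, f) = -2 - 3 = -5)
E = -8
p(R) = sqrt(-3 + R)/3 (p(R) = sqrt(R - 3)/3 = sqrt(-3 + R)/3)
E - 125*p(c(-1, -1)) = -8 - 125*sqrt(-3 - 5)/3 = -8 - 125*sqrt(-8)/3 = -8 - 125*2*I*sqrt(2)/3 = -8 - 250*I*sqrt(2)/3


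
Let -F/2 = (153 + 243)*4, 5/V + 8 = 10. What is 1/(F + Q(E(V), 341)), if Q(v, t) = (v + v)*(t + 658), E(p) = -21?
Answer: -1/45126 ≈ -2.2160e-5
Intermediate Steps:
V = 5/2 (V = 5/(-8 + 10) = 5/2 ≈ 2.5000)
F = -3168 (F = -2*(153 + 243)*4 = -792*4 = -2*1584 = -3168)
Q(v, t) = 2*v*(658 + t) (Q(v, t) = (2*v)*(658 + t) = 2*v*(658 + t))
1/(F + Q(E(V), 341)) = 1/(-3168 + 2*(-21)*(658 + 341)) = 1/(-3168 + 2*(-21)*999) = 1/(-3168 - 41958) = 1/(-45126) = -1/45126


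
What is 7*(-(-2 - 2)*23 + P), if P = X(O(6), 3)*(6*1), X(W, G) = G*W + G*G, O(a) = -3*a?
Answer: -1246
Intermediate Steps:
X(W, G) = G**2 + G*W (X(W, G) = G*W + G**2 = G**2 + G*W)
P = -270 (P = (3*(3 - 3*6))*(6*1) = (3*(3 - 18))*6 = (3*(-15))*6 = -45*6 = -270)
7*(-(-2 - 2)*23 + P) = 7*(-(-2 - 2)*23 - 270) = 7*(-1*(-4)*23 - 270) = 7*(4*23 - 270) = 7*(92 - 270) = 7*(-178) = -1246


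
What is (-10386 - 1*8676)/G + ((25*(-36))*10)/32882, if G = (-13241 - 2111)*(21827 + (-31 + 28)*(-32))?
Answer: -757107566829/2766707066068 ≈ -0.27365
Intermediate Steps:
G = -336561896 (G = -15352*(21827 - 3*(-32)) = -15352*(21827 + 96) = -15352*21923 = -336561896)
(-10386 - 1*8676)/G + ((25*(-36))*10)/32882 = (-10386 - 1*8676)/(-336561896) + ((25*(-36))*10)/32882 = (-10386 - 8676)*(-1/336561896) - 900*10*(1/32882) = -19062*(-1/336561896) - 9000*1/32882 = 9531/168280948 - 4500/16441 = -757107566829/2766707066068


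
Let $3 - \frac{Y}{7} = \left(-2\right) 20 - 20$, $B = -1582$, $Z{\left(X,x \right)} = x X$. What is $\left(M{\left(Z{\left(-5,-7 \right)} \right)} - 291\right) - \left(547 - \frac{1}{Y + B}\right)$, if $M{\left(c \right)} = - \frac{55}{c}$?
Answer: $- \frac{957952}{1141} \approx -839.57$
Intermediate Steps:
$Z{\left(X,x \right)} = X x$
$Y = 441$ ($Y = 21 - 7 \left(\left(-2\right) 20 - 20\right) = 21 - 7 \left(-40 - 20\right) = 21 - -420 = 21 + 420 = 441$)
$\left(M{\left(Z{\left(-5,-7 \right)} \right)} - 291\right) - \left(547 - \frac{1}{Y + B}\right) = \left(- \frac{55}{\left(-5\right) \left(-7\right)} - 291\right) - \left(547 - \frac{1}{441 - 1582}\right) = \left(- \frac{55}{35} - 291\right) - \left(547 - \frac{1}{-1141}\right) = \left(\left(-55\right) \frac{1}{35} - 291\right) - \frac{624128}{1141} = \left(- \frac{11}{7} - 291\right) - \frac{624128}{1141} = - \frac{2048}{7} - \frac{624128}{1141} = - \frac{957952}{1141}$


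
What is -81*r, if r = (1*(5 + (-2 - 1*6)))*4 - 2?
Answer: 1134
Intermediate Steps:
r = -14 (r = (1*(5 + (-2 - 6)))*4 - 2 = (1*(5 - 8))*4 - 2 = (1*(-3))*4 - 2 = -3*4 - 2 = -12 - 2 = -14)
-81*r = -81*(-14) = 1134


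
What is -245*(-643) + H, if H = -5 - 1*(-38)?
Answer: 157568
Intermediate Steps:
H = 33 (H = -5 + 38 = 33)
-245*(-643) + H = -245*(-643) + 33 = 157535 + 33 = 157568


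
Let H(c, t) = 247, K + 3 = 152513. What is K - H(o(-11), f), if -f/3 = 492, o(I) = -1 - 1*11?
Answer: 152263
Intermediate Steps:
o(I) = -12 (o(I) = -1 - 11 = -12)
f = -1476 (f = -3*492 = -1476)
K = 152510 (K = -3 + 152513 = 152510)
K - H(o(-11), f) = 152510 - 1*247 = 152510 - 247 = 152263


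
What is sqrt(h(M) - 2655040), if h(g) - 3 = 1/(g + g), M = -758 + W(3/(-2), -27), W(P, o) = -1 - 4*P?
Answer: I*sqrt(6021719498838)/1506 ≈ 1629.4*I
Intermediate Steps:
M = -753 (M = -758 + (-1 - 12/(-2)) = -758 + (-1 - 12*(-1)/2) = -758 + (-1 - 4*(-3/2)) = -758 + (-1 + 6) = -758 + 5 = -753)
h(g) = 3 + 1/(2*g) (h(g) = 3 + 1/(g + g) = 3 + 1/(2*g))
sqrt(h(M) - 2655040) = sqrt((3 + (1/2)/(-753)) - 2655040) = sqrt((3 + (1/2)*(-1/753)) - 2655040) = sqrt((3 - 1/1506) - 2655040) = sqrt(4517/1506 - 2655040) = sqrt(-3998485723/1506) = I*sqrt(6021719498838)/1506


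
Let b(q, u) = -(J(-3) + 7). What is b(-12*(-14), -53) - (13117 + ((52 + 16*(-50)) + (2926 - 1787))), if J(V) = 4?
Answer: -13519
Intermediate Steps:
b(q, u) = -11 (b(q, u) = -(4 + 7) = -1*11 = -11)
b(-12*(-14), -53) - (13117 + ((52 + 16*(-50)) + (2926 - 1787))) = -11 - (13117 + ((52 + 16*(-50)) + (2926 - 1787))) = -11 - (13117 + ((52 - 800) + 1139)) = -11 - (13117 + (-748 + 1139)) = -11 - (13117 + 391) = -11 - 1*13508 = -11 - 13508 = -13519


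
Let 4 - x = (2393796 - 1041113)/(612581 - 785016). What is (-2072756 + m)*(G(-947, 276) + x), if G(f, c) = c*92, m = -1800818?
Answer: -16968237169094282/172435 ≈ -9.8404e+10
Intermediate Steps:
G(f, c) = 92*c
x = 2042423/172435 (x = 4 - (2393796 - 1041113)/(612581 - 785016) = 4 - 1352683/(-172435) = 4 - 1352683*(-1)/172435 = 4 - 1*(-1352683/172435) = 4 + 1352683/172435 = 2042423/172435 ≈ 11.845)
(-2072756 + m)*(G(-947, 276) + x) = (-2072756 - 1800818)*(92*276 + 2042423/172435) = -3873574*(25392 + 2042423/172435) = -3873574*4380511943/172435 = -16968237169094282/172435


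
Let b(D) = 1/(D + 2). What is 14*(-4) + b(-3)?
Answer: -57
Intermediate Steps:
b(D) = 1/(2 + D)
14*(-4) + b(-3) = 14*(-4) + 1/(2 - 3) = -56 + 1/(-1) = -56 - 1 = -57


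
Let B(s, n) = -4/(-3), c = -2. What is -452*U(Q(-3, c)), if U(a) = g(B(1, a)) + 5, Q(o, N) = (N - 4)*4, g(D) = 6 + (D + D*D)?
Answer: -57404/9 ≈ -6378.2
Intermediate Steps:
B(s, n) = 4/3 (B(s, n) = -4*(-⅓) = 4/3)
g(D) = 6 + D + D² (g(D) = 6 + (D + D²) = 6 + D + D²)
Q(o, N) = -16 + 4*N (Q(o, N) = (-4 + N)*4 = -16 + 4*N)
U(a) = 127/9 (U(a) = (6 + 4/3 + (4/3)²) + 5 = (6 + 4/3 + 16/9) + 5 = 82/9 + 5 = 127/9)
-452*U(Q(-3, c)) = -452*127/9 = -57404/9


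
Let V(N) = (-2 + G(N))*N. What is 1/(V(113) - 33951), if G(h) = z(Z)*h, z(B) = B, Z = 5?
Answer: 1/29668 ≈ 3.3706e-5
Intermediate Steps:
G(h) = 5*h
V(N) = N*(-2 + 5*N) (V(N) = (-2 + 5*N)*N = N*(-2 + 5*N))
1/(V(113) - 33951) = 1/(113*(-2 + 5*113) - 33951) = 1/(113*(-2 + 565) - 33951) = 1/(113*563 - 33951) = 1/(63619 - 33951) = 1/29668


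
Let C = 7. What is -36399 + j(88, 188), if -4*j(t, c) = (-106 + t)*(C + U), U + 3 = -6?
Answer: -36408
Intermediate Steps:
U = -9 (U = -3 - 6 = -9)
j(t, c) = -53 + t/2 (j(t, c) = -(-106 + t)*(7 - 9)/4 = -(-106 + t)*(-2)/4 = -(212 - 2*t)/4 = -53 + t/2)
-36399 + j(88, 188) = -36399 + (-53 + (1/2)*88) = -36399 + (-53 + 44) = -36399 - 9 = -36408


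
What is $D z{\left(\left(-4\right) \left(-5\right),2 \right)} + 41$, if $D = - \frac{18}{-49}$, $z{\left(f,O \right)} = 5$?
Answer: $\frac{2099}{49} \approx 42.837$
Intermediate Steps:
$D = \frac{18}{49}$ ($D = \left(-18\right) \left(- \frac{1}{49}\right) = \frac{18}{49} \approx 0.36735$)
$D z{\left(\left(-4\right) \left(-5\right),2 \right)} + 41 = \frac{18}{49} \cdot 5 + 41 = \frac{90}{49} + 41 = \frac{2099}{49}$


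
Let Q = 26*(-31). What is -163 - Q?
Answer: 643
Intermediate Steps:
Q = -806
-163 - Q = -163 - 1*(-806) = -163 + 806 = 643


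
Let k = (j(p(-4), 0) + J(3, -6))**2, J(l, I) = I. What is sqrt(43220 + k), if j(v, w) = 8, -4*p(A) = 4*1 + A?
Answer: 2*sqrt(10806) ≈ 207.90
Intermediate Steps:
p(A) = -1 - A/4 (p(A) = -(4*1 + A)/4 = -(4 + A)/4 = -1 - A/4)
k = 4 (k = (8 - 6)**2 = 2**2 = 4)
sqrt(43220 + k) = sqrt(43220 + 4) = sqrt(43224) = 2*sqrt(10806)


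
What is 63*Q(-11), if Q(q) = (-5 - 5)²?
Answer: 6300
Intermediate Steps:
Q(q) = 100 (Q(q) = (-10)² = 100)
63*Q(-11) = 63*100 = 6300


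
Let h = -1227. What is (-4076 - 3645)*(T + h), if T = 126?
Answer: 8500821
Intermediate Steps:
(-4076 - 3645)*(T + h) = (-4076 - 3645)*(126 - 1227) = -7721*(-1101) = 8500821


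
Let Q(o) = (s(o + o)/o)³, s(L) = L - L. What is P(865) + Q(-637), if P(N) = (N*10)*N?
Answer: 7482250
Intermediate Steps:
s(L) = 0
Q(o) = 0 (Q(o) = (0/o)³ = 0³ = 0)
P(N) = 10*N² (P(N) = (10*N)*N = 10*N²)
P(865) + Q(-637) = 10*865² + 0 = 10*748225 + 0 = 7482250 + 0 = 7482250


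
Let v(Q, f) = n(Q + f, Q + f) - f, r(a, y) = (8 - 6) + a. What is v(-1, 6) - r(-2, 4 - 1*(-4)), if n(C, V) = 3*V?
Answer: 9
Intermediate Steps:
r(a, y) = 2 + a
v(Q, f) = 2*f + 3*Q (v(Q, f) = 3*(Q + f) - f = (3*Q + 3*f) - f = 2*f + 3*Q)
v(-1, 6) - r(-2, 4 - 1*(-4)) = (2*6 + 3*(-1)) - (2 - 2) = (12 - 3) - 1*0 = 9 + 0 = 9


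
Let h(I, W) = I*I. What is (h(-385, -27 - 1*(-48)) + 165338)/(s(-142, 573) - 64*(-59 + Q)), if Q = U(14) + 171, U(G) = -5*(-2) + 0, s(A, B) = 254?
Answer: -104521/2518 ≈ -41.510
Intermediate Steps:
U(G) = 10 (U(G) = 10 + 0 = 10)
Q = 181 (Q = 10 + 171 = 181)
h(I, W) = I**2
(h(-385, -27 - 1*(-48)) + 165338)/(s(-142, 573) - 64*(-59 + Q)) = ((-385)**2 + 165338)/(254 - 64*(-59 + 181)) = (148225 + 165338)/(254 - 64*122) = 313563/(254 - 7808) = 313563/(-7554) = 313563*(-1/7554) = -104521/2518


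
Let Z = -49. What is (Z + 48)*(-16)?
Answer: 16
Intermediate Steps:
(Z + 48)*(-16) = (-49 + 48)*(-16) = -1*(-16) = 16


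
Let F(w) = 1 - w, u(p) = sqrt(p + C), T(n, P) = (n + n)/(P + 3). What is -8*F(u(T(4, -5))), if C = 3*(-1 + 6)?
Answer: -8 + 8*sqrt(11) ≈ 18.533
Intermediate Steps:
T(n, P) = 2*n/(3 + P) (T(n, P) = (2*n)/(3 + P) = 2*n/(3 + P))
C = 15 (C = 3*5 = 15)
u(p) = sqrt(15 + p) (u(p) = sqrt(p + 15) = sqrt(15 + p))
-8*F(u(T(4, -5))) = -8*(1 - sqrt(15 + 2*4/(3 - 5))) = -8*(1 - sqrt(15 + 2*4/(-2))) = -8*(1 - sqrt(15 + 2*4*(-1/2))) = -8*(1 - sqrt(15 - 4)) = -8*(1 - sqrt(11)) = -8 + 8*sqrt(11)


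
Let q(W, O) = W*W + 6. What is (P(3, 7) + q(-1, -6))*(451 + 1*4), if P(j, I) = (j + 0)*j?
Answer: 7280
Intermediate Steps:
P(j, I) = j**2 (P(j, I) = j*j = j**2)
q(W, O) = 6 + W**2 (q(W, O) = W**2 + 6 = 6 + W**2)
(P(3, 7) + q(-1, -6))*(451 + 1*4) = (3**2 + (6 + (-1)**2))*(451 + 1*4) = (9 + (6 + 1))*(451 + 4) = (9 + 7)*455 = 16*455 = 7280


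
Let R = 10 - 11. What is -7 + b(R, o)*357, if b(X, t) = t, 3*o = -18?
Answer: -2149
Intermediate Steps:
o = -6 (o = (1/3)*(-18) = -6)
R = -1
-7 + b(R, o)*357 = -7 - 6*357 = -7 - 2142 = -2149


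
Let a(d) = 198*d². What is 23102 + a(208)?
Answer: 8589374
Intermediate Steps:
23102 + a(208) = 23102 + 198*208² = 23102 + 198*43264 = 23102 + 8566272 = 8589374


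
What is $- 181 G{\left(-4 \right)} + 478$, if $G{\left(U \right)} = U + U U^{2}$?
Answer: $12786$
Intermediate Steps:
$G{\left(U \right)} = U + U^{3}$
$- 181 G{\left(-4 \right)} + 478 = - 181 \left(-4 + \left(-4\right)^{3}\right) + 478 = - 181 \left(-4 - 64\right) + 478 = \left(-181\right) \left(-68\right) + 478 = 12308 + 478 = 12786$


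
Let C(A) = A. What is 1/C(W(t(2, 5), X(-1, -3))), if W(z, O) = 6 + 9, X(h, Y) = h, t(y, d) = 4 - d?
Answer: 1/15 ≈ 0.066667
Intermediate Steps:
W(z, O) = 15
1/C(W(t(2, 5), X(-1, -3))) = 1/15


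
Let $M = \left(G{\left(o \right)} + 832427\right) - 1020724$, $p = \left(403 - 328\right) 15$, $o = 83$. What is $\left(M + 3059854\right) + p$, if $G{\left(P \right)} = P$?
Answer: $2872765$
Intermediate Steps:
$p = 1125$ ($p = 75 \cdot 15 = 1125$)
$M = -188214$ ($M = \left(83 + 832427\right) - 1020724 = 832510 - 1020724 = -188214$)
$\left(M + 3059854\right) + p = \left(-188214 + 3059854\right) + 1125 = 2871640 + 1125 = 2872765$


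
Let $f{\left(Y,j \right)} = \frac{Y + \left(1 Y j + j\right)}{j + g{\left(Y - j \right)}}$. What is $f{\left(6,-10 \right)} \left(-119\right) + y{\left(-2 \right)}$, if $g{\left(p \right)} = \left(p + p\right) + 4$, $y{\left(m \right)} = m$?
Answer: $\frac{3782}{13} \approx 290.92$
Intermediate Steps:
$g{\left(p \right)} = 4 + 2 p$ ($g{\left(p \right)} = 2 p + 4 = 4 + 2 p$)
$f{\left(Y,j \right)} = \frac{Y + j + Y j}{4 - j + 2 Y}$ ($f{\left(Y,j \right)} = \frac{Y + \left(1 Y j + j\right)}{j + \left(4 + 2 \left(Y - j\right)\right)} = \frac{Y + \left(Y j + j\right)}{j + \left(4 + \left(- 2 j + 2 Y\right)\right)} = \frac{Y + \left(j + Y j\right)}{j + \left(4 - 2 j + 2 Y\right)} = \frac{Y + j + Y j}{4 - j + 2 Y}$)
$f{\left(6,-10 \right)} \left(-119\right) + y{\left(-2 \right)} = \frac{6 - 10 + 6 \left(-10\right)}{4 - -10 + 2 \cdot 6} \left(-119\right) - 2 = \frac{6 - 10 - 60}{4 + 10 + 12} \left(-119\right) - 2 = \frac{1}{26} \left(-64\right) \left(-119\right) - 2 = \left(- \frac{32}{13}\right) \left(-119\right) - 2 = \frac{3808}{13} - 2 = \frac{3782}{13}$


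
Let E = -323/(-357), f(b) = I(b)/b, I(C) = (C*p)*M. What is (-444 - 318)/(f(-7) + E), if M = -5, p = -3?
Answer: -8001/167 ≈ -47.910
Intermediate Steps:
I(C) = 15*C (I(C) = (C*(-3))*(-5) = -3*C*(-5) = 15*C)
f(b) = 15 (f(b) = (15*b)/b = 15)
E = 19/21 (E = -323*(-1/357) = 19/21 ≈ 0.90476)
(-444 - 318)/(f(-7) + E) = (-444 - 318)/(15 + 19/21) = -762/334/21 = -762*21/334 = -8001/167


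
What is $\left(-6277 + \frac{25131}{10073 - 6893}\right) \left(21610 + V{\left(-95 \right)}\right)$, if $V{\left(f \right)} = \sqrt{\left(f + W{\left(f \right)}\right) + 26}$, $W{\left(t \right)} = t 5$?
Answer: $- \frac{14360370123}{106} - \frac{6645243 i \sqrt{34}}{265} \approx -1.3548 \cdot 10^{8} - 1.4622 \cdot 10^{5} i$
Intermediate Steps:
$W{\left(t \right)} = 5 t$
$V{\left(f \right)} = \sqrt{26 + 6 f}$ ($V{\left(f \right)} = \sqrt{\left(f + 5 f\right) + 26} = \sqrt{6 f + 26} = \sqrt{26 + 6 f}$)
$\left(-6277 + \frac{25131}{10073 - 6893}\right) \left(21610 + V{\left(-95 \right)}\right) = \left(-6277 + \frac{25131}{10073 - 6893}\right) \left(21610 + \sqrt{26 + 6 \left(-95\right)}\right) = \left(-6277 + \frac{25131}{3180}\right) \left(21610 + \sqrt{26 - 570}\right) = \left(-6277 + 25131 \cdot \frac{1}{3180}\right) \left(21610 + \sqrt{-544}\right) = \left(-6277 + \frac{8377}{1060}\right) \left(21610 + 4 i \sqrt{34}\right) = - \frac{6645243 \left(21610 + 4 i \sqrt{34}\right)}{1060} = - \frac{14360370123}{106} - \frac{6645243 i \sqrt{34}}{265}$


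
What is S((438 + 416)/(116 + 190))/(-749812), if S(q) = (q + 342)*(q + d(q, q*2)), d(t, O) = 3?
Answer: -23369579/8776174554 ≈ -0.0026628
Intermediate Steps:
S(q) = (3 + q)*(342 + q) (S(q) = (q + 342)*(q + 3) = (342 + q)*(3 + q) = (3 + q)*(342 + q))
S((438 + 416)/(116 + 190))/(-749812) = (1026 + ((438 + 416)/(116 + 190))**2 + 345*((438 + 416)/(116 + 190)))/(-749812) = (1026 + (854/306)**2 + 345*(854/306))*(-1/749812) = (1026 + (854*(1/306))**2 + 345*(854*(1/306)))*(-1/749812) = (1026 + (427/153)**2 + 345*(427/153))*(-1/749812) = (1026 + 182329/23409 + 49105/51)*(-1/749812) = (46739158/23409)*(-1/749812) = -23369579/8776174554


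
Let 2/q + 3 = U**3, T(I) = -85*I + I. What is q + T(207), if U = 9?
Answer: -6311843/363 ≈ -17388.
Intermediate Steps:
T(I) = -84*I
q = 1/363 (q = 2/(-3 + 9**3) = 2/(-3 + 729) = 2/726 = 2*(1/726) = 1/363 ≈ 0.0027548)
q + T(207) = 1/363 - 84*207 = 1/363 - 17388 = -6311843/363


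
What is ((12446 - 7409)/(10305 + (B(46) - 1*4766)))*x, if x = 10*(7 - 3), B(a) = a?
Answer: 40296/1117 ≈ 36.075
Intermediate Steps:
x = 40 (x = 10*4 = 40)
((12446 - 7409)/(10305 + (B(46) - 1*4766)))*x = ((12446 - 7409)/(10305 + (46 - 1*4766)))*40 = (5037/(10305 + (46 - 4766)))*40 = (5037/(10305 - 4720))*40 = (5037/5585)*40 = 40296/1117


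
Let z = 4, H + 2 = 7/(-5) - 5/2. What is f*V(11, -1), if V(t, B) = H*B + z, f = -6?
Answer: -297/5 ≈ -59.400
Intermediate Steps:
H = -59/10 (H = -2 + (7/(-5) - 5/2) = -2 + (7*(-1/5) - 5*1/2) = -2 + (-7/5 - 5/2) = -2 - 39/10 = -59/10 ≈ -5.9000)
V(t, B) = 4 - 59*B/10 (V(t, B) = -59*B/10 + 4 = 4 - 59*B/10)
f*V(11, -1) = -6*(4 - 59/10*(-1)) = -6*(4 + 59/10) = -6*99/10 = -297/5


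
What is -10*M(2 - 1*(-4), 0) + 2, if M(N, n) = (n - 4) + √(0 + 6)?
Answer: 42 - 10*√6 ≈ 17.505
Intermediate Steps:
M(N, n) = -4 + n + √6 (M(N, n) = (-4 + n) + √6 = -4 + n + √6)
-10*M(2 - 1*(-4), 0) + 2 = -10*(-4 + 0 + √6) + 2 = -10*(-4 + √6) + 2 = (40 - 10*√6) + 2 = 42 - 10*√6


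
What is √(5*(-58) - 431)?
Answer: I*√721 ≈ 26.851*I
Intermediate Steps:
√(5*(-58) - 431) = √(-290 - 431) = √(-721) = I*√721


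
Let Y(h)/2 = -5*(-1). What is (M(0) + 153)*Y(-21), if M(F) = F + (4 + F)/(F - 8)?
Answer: 1525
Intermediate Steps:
Y(h) = 10 (Y(h) = 2*(-5*(-1)) = 2*5 = 10)
M(F) = F + (4 + F)/(-8 + F)
(M(0) + 153)*Y(-21) = ((4 + 0² - 7*0)/(-8 + 0) + 153)*10 = ((4 + 0 + 0)/(-8) + 153)*10 = (-⅛*4 + 153)*10 = (-½ + 153)*10 = (305/2)*10 = 1525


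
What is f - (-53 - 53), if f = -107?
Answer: -1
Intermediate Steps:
f - (-53 - 53) = -107 - (-53 - 53) = -107 - 1*(-106) = -107 + 106 = -1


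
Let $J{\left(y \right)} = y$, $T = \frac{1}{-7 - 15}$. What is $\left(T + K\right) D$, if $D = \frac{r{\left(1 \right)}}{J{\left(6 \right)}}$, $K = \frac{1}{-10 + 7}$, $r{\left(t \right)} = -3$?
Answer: $\frac{25}{132} \approx 0.18939$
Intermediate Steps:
$T = - \frac{1}{22}$ ($T = \frac{1}{-22} = - \frac{1}{22} \approx -0.045455$)
$K = - \frac{1}{3}$ ($K = \frac{1}{-3} = - \frac{1}{3} \approx -0.33333$)
$D = - \frac{1}{2}$ ($D = - \frac{3}{6} = \left(-3\right) \frac{1}{6} = - \frac{1}{2} \approx -0.5$)
$\left(T + K\right) D = \left(- \frac{1}{22} - \frac{1}{3}\right) \left(- \frac{1}{2}\right) = \left(- \frac{25}{66}\right) \left(- \frac{1}{2}\right) = \frac{25}{132}$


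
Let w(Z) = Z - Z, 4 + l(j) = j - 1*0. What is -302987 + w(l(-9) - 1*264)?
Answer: -302987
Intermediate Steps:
l(j) = -4 + j (l(j) = -4 + (j - 1*0) = -4 + (j + 0) = -4 + j)
w(Z) = 0
-302987 + w(l(-9) - 1*264) = -302987 + 0 = -302987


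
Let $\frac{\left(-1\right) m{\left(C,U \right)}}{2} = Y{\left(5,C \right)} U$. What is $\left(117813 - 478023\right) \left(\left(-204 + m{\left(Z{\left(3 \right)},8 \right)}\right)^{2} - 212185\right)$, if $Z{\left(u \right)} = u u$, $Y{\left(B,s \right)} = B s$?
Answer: $-231107494110$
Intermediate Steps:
$Z{\left(u \right)} = u^{2}$
$m{\left(C,U \right)} = - 10 C U$ ($m{\left(C,U \right)} = - 2 \cdot 5 C U = - 10 C U$)
$\left(117813 - 478023\right) \left(\left(-204 + m{\left(Z{\left(3 \right)},8 \right)}\right)^{2} - 212185\right) = \left(117813 - 478023\right) \left(\left(-204 - 10 \cdot 3^{2} \cdot 8\right)^{2} - 212185\right) = - 360210 \left(\left(-204 - 90 \cdot 8\right)^{2} - 212185\right) = - 360210 \left(\left(-204 - 720\right)^{2} - 212185\right) = - 360210 \left(\left(-924\right)^{2} - 212185\right) = - 360210 \left(853776 - 212185\right) = \left(-360210\right) 641591 = -231107494110$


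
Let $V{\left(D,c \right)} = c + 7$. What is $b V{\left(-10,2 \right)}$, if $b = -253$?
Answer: $-2277$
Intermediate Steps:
$V{\left(D,c \right)} = 7 + c$
$b V{\left(-10,2 \right)} = - 253 \left(7 + 2\right) = \left(-253\right) 9 = -2277$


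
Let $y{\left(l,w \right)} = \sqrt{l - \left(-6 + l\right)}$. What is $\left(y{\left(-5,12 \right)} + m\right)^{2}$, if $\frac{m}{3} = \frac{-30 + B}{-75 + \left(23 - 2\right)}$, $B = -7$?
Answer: $\frac{3313}{324} + \frac{37 \sqrt{6}}{9} \approx 20.295$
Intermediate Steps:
$y{\left(l,w \right)} = \sqrt{6}$
$m = \frac{37}{18}$ ($m = 3 \frac{-30 - 7}{-75 + \left(23 - 2\right)} = 3 \left(- \frac{37}{-75 + 21}\right) = 3 \left(- \frac{37}{-54}\right) = 3 \left(\left(-37\right) \left(- \frac{1}{54}\right)\right) = 3 \cdot \frac{37}{54} = \frac{37}{18} \approx 2.0556$)
$\left(y{\left(-5,12 \right)} + m\right)^{2} = \left(\sqrt{6} + \frac{37}{18}\right)^{2} = \left(\frac{37}{18} + \sqrt{6}\right)^{2}$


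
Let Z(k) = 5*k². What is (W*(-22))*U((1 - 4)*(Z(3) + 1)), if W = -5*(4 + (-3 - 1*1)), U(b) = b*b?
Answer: 0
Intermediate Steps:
U(b) = b²
W = 0 (W = -5*(4 + (-3 - 1)) = -5*(4 - 4) = -5*0 = 0)
(W*(-22))*U((1 - 4)*(Z(3) + 1)) = (0*(-22))*((1 - 4)*(5*3² + 1))² = 0*(-3*(5*9 + 1))² = 0*(-3*(45 + 1))² = 0*(-3*46)² = 0*(-138)² = 0*19044 = 0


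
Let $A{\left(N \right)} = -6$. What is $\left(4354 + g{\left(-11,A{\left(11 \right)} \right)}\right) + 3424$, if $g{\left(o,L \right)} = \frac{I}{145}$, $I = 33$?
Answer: $\frac{1127843}{145} \approx 7778.2$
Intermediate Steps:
$g{\left(o,L \right)} = \frac{33}{145}$
$\left(4354 + g{\left(-11,A{\left(11 \right)} \right)}\right) + 3424 = \left(4354 + \frac{33}{145}\right) + 3424 = \frac{631363}{145} + 3424 = \frac{1127843}{145}$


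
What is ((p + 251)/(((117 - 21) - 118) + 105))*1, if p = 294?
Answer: 545/83 ≈ 6.5663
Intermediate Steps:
((p + 251)/(((117 - 21) - 118) + 105))*1 = ((294 + 251)/(((117 - 21) - 118) + 105))*1 = (545/((96 - 118) + 105))*1 = (545/(-22 + 105))*1 = (545/83)*1 = 545/83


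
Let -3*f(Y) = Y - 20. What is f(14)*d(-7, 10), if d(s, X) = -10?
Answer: -20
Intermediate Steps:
f(Y) = 20/3 - Y/3 (f(Y) = -(Y - 20)/3 = -(-20 + Y)/3 = 20/3 - Y/3)
f(14)*d(-7, 10) = (20/3 - ⅓*14)*(-10) = (20/3 - 14/3)*(-10) = 2*(-10) = -20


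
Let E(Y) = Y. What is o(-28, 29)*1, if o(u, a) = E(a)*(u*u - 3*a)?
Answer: 20213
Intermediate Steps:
o(u, a) = a*(u**2 - 3*a) (o(u, a) = a*(u*u - 3*a) = a*(u**2 - 3*a))
o(-28, 29)*1 = (29*((-28)**2 - 3*29))*1 = (29*(784 - 87))*1 = (29*697)*1 = 20213*1 = 20213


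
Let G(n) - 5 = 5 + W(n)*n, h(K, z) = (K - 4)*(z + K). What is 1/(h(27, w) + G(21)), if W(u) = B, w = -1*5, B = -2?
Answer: 1/474 ≈ 0.0021097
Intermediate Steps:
w = -5
h(K, z) = (-4 + K)*(K + z)
W(u) = -2
G(n) = 10 - 2*n (G(n) = 5 + (5 - 2*n) = 10 - 2*n)
1/(h(27, w) + G(21)) = 1/((27**2 - 4*27 - 4*(-5) + 27*(-5)) + (10 - 2*21)) = 1/((729 - 108 + 20 - 135) + (10 - 42)) = 1/(506 - 32) = 1/474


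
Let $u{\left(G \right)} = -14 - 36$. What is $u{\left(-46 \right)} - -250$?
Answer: $200$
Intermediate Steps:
$u{\left(G \right)} = -50$ ($u{\left(G \right)} = -14 - 36 = -50$)
$u{\left(-46 \right)} - -250 = -50 - -250 = -50 + 250 = 200$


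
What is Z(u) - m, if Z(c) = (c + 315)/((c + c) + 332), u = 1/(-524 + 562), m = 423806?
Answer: -5347572137/12618 ≈ -4.2381e+5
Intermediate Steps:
u = 1/38 ≈ 0.026316
Z(c) = (315 + c)/(332 + 2*c) (Z(c) = (315 + c)/(2*c + 332) = (315 + c)/(332 + 2*c))
Z(u) - m = (315 + 1/38)/(2*(166 + 1/38)) - 1*423806 = (½)*(11971/38)/(6309/38) - 423806 = (½)*(38/6309)*(11971/38) - 423806 = 11971/12618 - 423806 = -5347572137/12618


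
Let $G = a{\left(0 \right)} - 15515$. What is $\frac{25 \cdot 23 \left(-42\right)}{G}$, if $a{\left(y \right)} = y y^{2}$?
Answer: $\frac{4830}{3103} \approx 1.5566$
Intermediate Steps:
$a{\left(y \right)} = y^{3}$
$G = -15515$ ($G = 0^{3} - 15515 = 0 - 15515 = -15515$)
$\frac{25 \cdot 23 \left(-42\right)}{G} = \frac{25 \cdot 23 \left(-42\right)}{-15515} = 575 \left(-42\right) \left(- \frac{1}{15515}\right) = \left(-24150\right) \left(- \frac{1}{15515}\right) = \frac{4830}{3103}$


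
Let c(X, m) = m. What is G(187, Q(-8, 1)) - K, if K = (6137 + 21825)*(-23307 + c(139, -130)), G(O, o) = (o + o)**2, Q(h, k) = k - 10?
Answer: 655345718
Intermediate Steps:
Q(h, k) = -10 + k
G(O, o) = 4*o**2 (G(O, o) = (2*o)**2 = 4*o**2)
K = -655345394 (K = (6137 + 21825)*(-23307 - 130) = 27962*(-23437) = -655345394)
G(187, Q(-8, 1)) - K = 4*(-10 + 1)**2 - 1*(-655345394) = 4*(-9)**2 + 655345394 = 4*81 + 655345394 = 324 + 655345394 = 655345718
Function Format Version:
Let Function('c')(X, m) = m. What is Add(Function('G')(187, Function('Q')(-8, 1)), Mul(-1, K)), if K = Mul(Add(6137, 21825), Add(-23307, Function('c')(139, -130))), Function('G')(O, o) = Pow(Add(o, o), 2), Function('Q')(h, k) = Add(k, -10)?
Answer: 655345718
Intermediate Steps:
Function('Q')(h, k) = Add(-10, k)
Function('G')(O, o) = Mul(4, Pow(o, 2)) (Function('G')(O, o) = Pow(Mul(2, o), 2) = Mul(4, Pow(o, 2)))
K = -655345394 (K = Mul(Add(6137, 21825), Add(-23307, -130)) = Mul(27962, -23437) = -655345394)
Add(Function('G')(187, Function('Q')(-8, 1)), Mul(-1, K)) = Add(Mul(4, Pow(Add(-10, 1), 2)), Mul(-1, -655345394)) = Add(Mul(4, Pow(-9, 2)), 655345394) = Add(Mul(4, 81), 655345394) = Add(324, 655345394) = 655345718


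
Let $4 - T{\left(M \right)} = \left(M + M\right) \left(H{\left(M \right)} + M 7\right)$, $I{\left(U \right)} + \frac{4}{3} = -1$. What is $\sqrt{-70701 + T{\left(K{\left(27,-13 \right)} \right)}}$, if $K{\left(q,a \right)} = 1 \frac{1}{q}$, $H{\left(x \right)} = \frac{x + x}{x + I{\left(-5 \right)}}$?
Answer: $\frac{i \sqrt{49528138373}}{837} \approx 265.89 i$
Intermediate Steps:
$I{\left(U \right)} = - \frac{7}{3}$ ($I{\left(U \right)} = - \frac{4}{3} - 1 = - \frac{7}{3}$)
$H{\left(x \right)} = \frac{2 x}{- \frac{7}{3} + x}$ ($H{\left(x \right)} = \frac{x + x}{x - \frac{7}{3}} = \frac{2 x}{- \frac{7}{3} + x}$)
$K{\left(q,a \right)} = \frac{1}{q}$
$T{\left(M \right)} = 4 - 2 M \left(7 M + \frac{6 M}{-7 + 3 M}\right)$ ($T{\left(M \right)} = 4 - \left(M + M\right) \left(\frac{6 M}{-7 + 3 M} + M 7\right) = 4 - 2 M \left(\frac{6 M}{-7 + 3 M} + 7 M\right) = 4 - 2 M \left(7 M + \frac{6 M}{-7 + 3 M}\right)$)
$\sqrt{-70701 + T{\left(K{\left(27,-13 \right)} \right)}} = \sqrt{-70701 + \frac{2 \left(-14 - 21 \left(\frac{1}{27}\right)^{3} + \frac{6}{27} + 43 \left(\frac{1}{27}\right)^{2}\right)}{-7 + \frac{3}{27}}} = \sqrt{-70701 + \frac{2 \left(-14 - \frac{21}{19683} + 6 \cdot \frac{1}{27} + \frac{43}{729}\right)}{-7 + 3 \cdot \frac{1}{27}}} = \sqrt{-70701 + \frac{2 \left(-14 - \frac{7}{6561} + \frac{2}{9} + 43 \cdot \frac{1}{729}\right)}{-7 + \frac{1}{9}}} = \sqrt{-70701 + \frac{2 \left(-14 - \frac{7}{6561} + \frac{2}{9} + \frac{43}{729}\right)}{- \frac{62}{9}}} = \sqrt{-70701 + 2 \left(- \frac{9}{62}\right) \left(- \frac{90016}{6561}\right)} = \sqrt{-70701 + \frac{90016}{22599}} = \sqrt{- \frac{1597681883}{22599}} = \frac{i \sqrt{49528138373}}{837}$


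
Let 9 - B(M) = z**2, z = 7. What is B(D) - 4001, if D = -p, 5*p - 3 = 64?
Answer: -4041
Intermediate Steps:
p = 67/5 (p = 3/5 + (1/5)*64 = 3/5 + 64/5 = 67/5 ≈ 13.400)
D = -67/5 (D = -1*67/5 = -67/5 ≈ -13.400)
B(M) = -40 (B(M) = 9 - 1*7**2 = 9 - 1*49 = 9 - 49 = -40)
B(D) - 4001 = -40 - 4001 = -4041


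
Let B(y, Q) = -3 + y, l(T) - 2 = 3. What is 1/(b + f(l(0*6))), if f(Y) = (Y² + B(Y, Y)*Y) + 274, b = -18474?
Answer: -1/18165 ≈ -5.5051e-5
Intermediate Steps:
l(T) = 5 (l(T) = 2 + 3 = 5)
f(Y) = 274 + Y² + Y*(-3 + Y) (f(Y) = (Y² + (-3 + Y)*Y) + 274 = (Y² + Y*(-3 + Y)) + 274 = 274 + Y² + Y*(-3 + Y))
1/(b + f(l(0*6))) = 1/(-18474 + (274 + 5² + 5*(-3 + 5))) = 1/(-18474 + (274 + 25 + 5*2)) = 1/(-18474 + (274 + 25 + 10)) = 1/(-18474 + 309) = 1/(-18165) = -1/18165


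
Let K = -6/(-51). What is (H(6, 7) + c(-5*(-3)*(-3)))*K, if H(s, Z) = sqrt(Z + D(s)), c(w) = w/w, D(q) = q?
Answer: 2/17 + 2*sqrt(13)/17 ≈ 0.54183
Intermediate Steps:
c(w) = 1
K = 2/17 (K = -6*(-1/51) = 2/17 ≈ 0.11765)
H(s, Z) = sqrt(Z + s)
(H(6, 7) + c(-5*(-3)*(-3)))*K = (sqrt(7 + 6) + 1)*(2/17) = (sqrt(13) + 1)*(2/17) = (1 + sqrt(13))*(2/17) = 2/17 + 2*sqrt(13)/17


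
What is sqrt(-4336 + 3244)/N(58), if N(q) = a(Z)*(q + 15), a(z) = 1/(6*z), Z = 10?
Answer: 120*I*sqrt(273)/73 ≈ 27.161*I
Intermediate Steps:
a(z) = 1/(6*z)
N(q) = 1/4 + q/60 (N(q) = ((1/6)/10)*(q + 15) = ((1/6)*(1/10))*(15 + q) = (15 + q)/60 = 1/4 + q/60)
sqrt(-4336 + 3244)/N(58) = sqrt(-4336 + 3244)/(1/4 + (1/60)*58) = sqrt(-1092)/(1/4 + 29/30) = (2*I*sqrt(273))/(73/60) = (2*I*sqrt(273))*(60/73) = 120*I*sqrt(273)/73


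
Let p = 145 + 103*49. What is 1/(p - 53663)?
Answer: -1/48471 ≈ -2.0631e-5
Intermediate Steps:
p = 5192 (p = 145 + 5047 = 5192)
1/(p - 53663) = 1/(5192 - 53663) = 1/(-48471) = -1/48471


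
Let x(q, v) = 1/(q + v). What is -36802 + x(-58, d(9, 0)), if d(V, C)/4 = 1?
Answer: -1987309/54 ≈ -36802.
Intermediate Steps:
d(V, C) = 4 (d(V, C) = 4*1 = 4)
-36802 + x(-58, d(9, 0)) = -36802 + 1/(-58 + 4) = -36802 + 1/(-54) = -36802 - 1/54 = -1987309/54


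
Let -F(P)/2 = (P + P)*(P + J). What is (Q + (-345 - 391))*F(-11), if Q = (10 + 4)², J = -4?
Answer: 356400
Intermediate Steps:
F(P) = -4*P*(-4 + P) (F(P) = -2*(P + P)*(P - 4) = -2*2*P*(-4 + P) = -4*P*(-4 + P))
Q = 196 (Q = 14² = 196)
(Q + (-345 - 391))*F(-11) = (196 + (-345 - 391))*(4*(-11)*(4 - 1*(-11))) = (196 - 736)*(4*(-11)*(4 + 11)) = -2160*(-11)*15 = -540*(-660) = 356400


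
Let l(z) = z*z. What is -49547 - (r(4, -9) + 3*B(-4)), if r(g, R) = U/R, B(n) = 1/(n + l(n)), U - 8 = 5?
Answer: -1783649/36 ≈ -49546.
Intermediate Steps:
U = 13 (U = 8 + 5 = 13)
l(z) = z**2
B(n) = 1/(n + n**2)
r(g, R) = 13/R
-49547 - (r(4, -9) + 3*B(-4)) = -49547 - (13/(-9) + 3*(1/((-4)*(1 - 4)))) = -49547 - (13*(-1/9) + 3*(-1/4/(-3))) = -49547 - (-13/9 + 3*(-1/4*(-1/3))) = -49547 - (-13/9 + 3*(1/12)) = -49547 - (-13/9 + 1/4) = -49547 - 1*(-43/36) = -49547 + 43/36 = -1783649/36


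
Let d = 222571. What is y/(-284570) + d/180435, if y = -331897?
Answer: 1071503171/446490330 ≈ 2.3998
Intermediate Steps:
y/(-284570) + d/180435 = -331897/(-284570) + 222571/180435 = -331897*(-1/284570) + 222571*(1/180435) = 331897/284570 + 9677/7845 = 1071503171/446490330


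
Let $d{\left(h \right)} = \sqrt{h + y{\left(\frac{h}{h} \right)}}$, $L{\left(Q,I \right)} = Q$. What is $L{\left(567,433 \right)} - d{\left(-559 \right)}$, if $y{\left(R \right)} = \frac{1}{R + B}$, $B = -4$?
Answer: $567 - \frac{i \sqrt{5034}}{3} \approx 567.0 - 23.65 i$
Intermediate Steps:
$y{\left(R \right)} = \frac{1}{-4 + R}$ ($y{\left(R \right)} = \frac{1}{R - 4} = \frac{1}{-4 + R}$)
$d{\left(h \right)} = \sqrt{- \frac{1}{3} + h}$ ($d{\left(h \right)} = \sqrt{h + \frac{1}{-4 + \frac{h}{h}}} = \sqrt{h + \frac{1}{-4 + 1}} = \sqrt{h + \frac{1}{-3}} = \sqrt{h - \frac{1}{3}} = \sqrt{- \frac{1}{3} + h}$)
$L{\left(567,433 \right)} - d{\left(-559 \right)} = 567 - \frac{\sqrt{-3 + 9 \left(-559\right)}}{3} = 567 - \frac{\sqrt{-3 - 5031}}{3} = 567 - \frac{\sqrt{-5034}}{3} = 567 - \frac{i \sqrt{5034}}{3}$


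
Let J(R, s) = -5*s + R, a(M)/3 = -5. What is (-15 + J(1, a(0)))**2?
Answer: 3721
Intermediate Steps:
a(M) = -15 (a(M) = 3*(-5) = -15)
J(R, s) = R - 5*s
(-15 + J(1, a(0)))**2 = (-15 + (1 - 5*(-15)))**2 = (-15 + (1 + 75))**2 = (-15 + 76)**2 = 61**2 = 3721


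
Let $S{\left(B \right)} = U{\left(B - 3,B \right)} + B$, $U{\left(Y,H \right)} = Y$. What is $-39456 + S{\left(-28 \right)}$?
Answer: $-39515$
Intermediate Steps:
$S{\left(B \right)} = -3 + 2 B$ ($S{\left(B \right)} = \left(B - 3\right) + B = \left(-3 + B\right) + B = -3 + 2 B$)
$-39456 + S{\left(-28 \right)} = -39456 + \left(-3 + 2 \left(-28\right)\right) = -39456 - 59 = -39515$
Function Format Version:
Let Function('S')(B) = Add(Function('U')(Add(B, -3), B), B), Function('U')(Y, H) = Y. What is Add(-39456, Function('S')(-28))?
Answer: -39515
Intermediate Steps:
Function('S')(B) = Add(-3, Mul(2, B)) (Function('S')(B) = Add(Add(B, -3), B) = Add(Add(-3, B), B) = Add(-3, Mul(2, B)))
Add(-39456, Function('S')(-28)) = Add(-39456, Add(-3, Mul(2, -28))) = Add(-39456, Add(-3, -56)) = Add(-39456, -59) = -39515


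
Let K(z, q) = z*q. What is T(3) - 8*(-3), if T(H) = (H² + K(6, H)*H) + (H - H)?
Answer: 87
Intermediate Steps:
K(z, q) = q*z
T(H) = 7*H² (T(H) = (H² + (H*6)*H) + (H - H) = (H² + (6*H)*H) + 0 = (H² + 6*H²) + 0 = 7*H² + 0 = 7*H²)
T(3) - 8*(-3) = 7*3² - 8*(-3) = 7*9 + 24 = 63 + 24 = 87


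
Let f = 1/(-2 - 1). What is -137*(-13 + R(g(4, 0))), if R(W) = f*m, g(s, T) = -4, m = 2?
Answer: 5617/3 ≈ 1872.3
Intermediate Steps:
f = -⅓ (f = 1/(-3) = -⅓ ≈ -0.33333)
R(W) = -⅔ (R(W) = -⅓*2 = -⅔)
-137*(-13 + R(g(4, 0))) = -137*(-13 - ⅔) = -137*(-41/3) = 5617/3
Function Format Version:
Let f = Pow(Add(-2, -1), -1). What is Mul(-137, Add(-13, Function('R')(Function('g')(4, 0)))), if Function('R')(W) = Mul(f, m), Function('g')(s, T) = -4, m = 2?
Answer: Rational(5617, 3) ≈ 1872.3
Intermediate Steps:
f = Rational(-1, 3) (f = Pow(-3, -1) = Rational(-1, 3) ≈ -0.33333)
Function('R')(W) = Rational(-2, 3) (Function('R')(W) = Mul(Rational(-1, 3), 2) = Rational(-2, 3))
Mul(-137, Add(-13, Function('R')(Function('g')(4, 0)))) = Mul(-137, Add(-13, Rational(-2, 3))) = Mul(-137, Rational(-41, 3)) = Rational(5617, 3)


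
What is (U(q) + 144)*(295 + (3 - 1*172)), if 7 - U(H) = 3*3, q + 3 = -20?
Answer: 17892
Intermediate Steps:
q = -23 (q = -3 - 20 = -23)
U(H) = -2 (U(H) = 7 - 3*3 = 7 - 1*9 = 7 - 9 = -2)
(U(q) + 144)*(295 + (3 - 1*172)) = (-2 + 144)*(295 + (3 - 1*172)) = 142*(295 + (3 - 172)) = 142*(295 - 169) = 142*126 = 17892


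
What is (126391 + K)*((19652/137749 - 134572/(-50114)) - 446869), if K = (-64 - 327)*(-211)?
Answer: -322193530193655068388/3451576693 ≈ -9.3347e+10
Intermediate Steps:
K = 82501 (K = -391*(-211) = 82501)
(126391 + K)*((19652/137749 - 134572/(-50114)) - 446869) = (126391 + 82501)*((19652/137749 - 134572/(-50114)) - 446869) = 208892*((19652*(1/137749) - 134572*(-1/50114)) - 446869) = 208892*((19652/137749 + 67286/25057) - 446869) = 208892*(9760999378/3451576693 - 446869) = 208892*(-1542392864224839/3451576693) = -322193530193655068388/3451576693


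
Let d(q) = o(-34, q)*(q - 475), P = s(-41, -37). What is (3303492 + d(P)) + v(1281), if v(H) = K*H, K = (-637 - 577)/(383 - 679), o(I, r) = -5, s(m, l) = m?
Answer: 490076223/148 ≈ 3.3113e+6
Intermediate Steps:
P = -41
K = 607/148 (K = -1214/(-296) = -1214*(-1/296) = 607/148 ≈ 4.1013)
v(H) = 607*H/148
d(q) = 2375 - 5*q (d(q) = -5*(q - 475) = -5*(-475 + q) = 2375 - 5*q)
(3303492 + d(P)) + v(1281) = (3303492 + (2375 - 5*(-41))) + (607/148)*1281 = (3303492 + (2375 + 205)) + 777567/148 = (3303492 + 2580) + 777567/148 = 3306072 + 777567/148 = 490076223/148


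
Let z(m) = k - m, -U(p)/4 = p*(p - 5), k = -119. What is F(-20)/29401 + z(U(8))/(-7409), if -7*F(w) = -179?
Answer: 6059772/1524824063 ≈ 0.0039741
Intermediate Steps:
F(w) = 179/7 (F(w) = -1/7*(-179) = 179/7)
U(p) = -4*p*(-5 + p) (U(p) = -4*p*(p - 5) = -4*p*(-5 + p))
z(m) = -119 - m
F(-20)/29401 + z(U(8))/(-7409) = (179/7)/29401 + (-119 - 4*8*(5 - 1*8))/(-7409) = (179/7)*(1/29401) + (-119 - 4*8*(5 - 8))*(-1/7409) = 179/205807 + (-119 - 4*8*(-3))*(-1/7409) = 179/205807 + (-119 - 1*(-96))*(-1/7409) = 179/205807 + (-119 + 96)*(-1/7409) = 179/205807 - 23*(-1/7409) = 179/205807 + 23/7409 = 6059772/1524824063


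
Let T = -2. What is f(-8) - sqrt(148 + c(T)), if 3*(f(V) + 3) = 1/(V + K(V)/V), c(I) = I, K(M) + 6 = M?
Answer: -229/75 - sqrt(146) ≈ -15.136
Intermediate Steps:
K(M) = -6 + M
f(V) = -3 + 1/(3*(V + (-6 + V)/V))
f(-8) - sqrt(148 + c(T)) = (18 - 3*(-8)**2 - 8/3*(-8))/(-6 - 8 + (-8)**2) - sqrt(148 - 2) = (18 - 3*64 + 64/3)/(-6 - 8 + 64) - sqrt(146) = (18 - 192 + 64/3)/50 - sqrt(146) = (1/50)*(-458/3) - sqrt(146) = -229/75 - sqrt(146)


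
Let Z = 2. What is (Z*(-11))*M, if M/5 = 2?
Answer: -220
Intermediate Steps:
M = 10 (M = 5*2 = 10)
(Z*(-11))*M = (2*(-11))*10 = -22*10 = -220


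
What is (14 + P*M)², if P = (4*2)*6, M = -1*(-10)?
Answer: 244036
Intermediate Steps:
M = 10
P = 48 (P = 8*6 = 48)
(14 + P*M)² = (14 + 48*10)² = (14 + 480)² = 494² = 244036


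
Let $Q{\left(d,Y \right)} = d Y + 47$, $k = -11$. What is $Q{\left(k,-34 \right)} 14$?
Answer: $5894$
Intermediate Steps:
$Q{\left(d,Y \right)} = 47 + Y d$ ($Q{\left(d,Y \right)} = Y d + 47 = 47 + Y d$)
$Q{\left(k,-34 \right)} 14 = \left(47 - -374\right) 14 = \left(47 + 374\right) 14 = 421 \cdot 14 = 5894$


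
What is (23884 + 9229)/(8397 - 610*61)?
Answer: -33113/28813 ≈ -1.1492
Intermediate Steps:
(23884 + 9229)/(8397 - 610*61) = 33113/(8397 - 37210) = 33113/(-28813) = 33113*(-1/28813) = -33113/28813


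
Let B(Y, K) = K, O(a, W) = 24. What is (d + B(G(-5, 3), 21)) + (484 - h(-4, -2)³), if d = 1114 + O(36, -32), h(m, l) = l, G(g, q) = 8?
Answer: 1651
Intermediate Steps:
d = 1138 (d = 1114 + 24 = 1138)
(d + B(G(-5, 3), 21)) + (484 - h(-4, -2)³) = (1138 + 21) + (484 - 1*(-2)³) = 1159 + (484 - 1*(-8)) = 1159 + (484 + 8) = 1159 + 492 = 1651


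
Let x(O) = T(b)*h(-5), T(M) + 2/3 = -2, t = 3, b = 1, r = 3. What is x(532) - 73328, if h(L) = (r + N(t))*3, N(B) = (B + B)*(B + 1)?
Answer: -73544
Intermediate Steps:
N(B) = 2*B*(1 + B) (N(B) = (2*B)*(1 + B) = 2*B*(1 + B))
T(M) = -8/3 (T(M) = -⅔ - 2 = -8/3)
h(L) = 81 (h(L) = (3 + 2*3*(1 + 3))*3 = (3 + 2*3*4)*3 = (3 + 24)*3 = 27*3 = 81)
x(O) = -216 (x(O) = -8/3*81 = -216)
x(532) - 73328 = -216 - 73328 = -73544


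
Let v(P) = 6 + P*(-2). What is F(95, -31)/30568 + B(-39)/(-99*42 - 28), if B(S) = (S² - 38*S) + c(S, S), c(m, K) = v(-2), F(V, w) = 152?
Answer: -497093/695422 ≈ -0.71481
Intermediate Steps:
v(P) = 6 - 2*P
c(m, K) = 10 (c(m, K) = 6 - 2*(-2) = 6 + 4 = 10)
B(S) = 10 + S² - 38*S (B(S) = (S² - 38*S) + 10 = 10 + S² - 38*S)
F(95, -31)/30568 + B(-39)/(-99*42 - 28) = 152/30568 + (10 + (-39)² - 38*(-39))/(-99*42 - 28) = 152*(1/30568) + (10 + 1521 + 1482)/(-4158 - 28) = 19/3821 + 3013/(-4186) = 19/3821 + 3013*(-1/4186) = 19/3821 - 131/182 = -497093/695422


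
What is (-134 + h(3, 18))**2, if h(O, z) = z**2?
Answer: 36100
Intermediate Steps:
(-134 + h(3, 18))**2 = (-134 + 18**2)**2 = (-134 + 324)**2 = 190**2 = 36100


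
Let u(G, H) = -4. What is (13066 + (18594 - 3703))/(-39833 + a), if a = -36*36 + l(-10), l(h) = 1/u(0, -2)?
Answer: -37276/54839 ≈ -0.67974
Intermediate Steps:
l(h) = -¼ (l(h) = 1/(-4) = -¼)
a = -5185/4 (a = -36*36 - ¼ = -1296 - ¼ = -5185/4 ≈ -1296.3)
(13066 + (18594 - 3703))/(-39833 + a) = (13066 + (18594 - 3703))/(-39833 - 5185/4) = (13066 + 14891)/(-164517/4) = 27957*(-4/164517) = -37276/54839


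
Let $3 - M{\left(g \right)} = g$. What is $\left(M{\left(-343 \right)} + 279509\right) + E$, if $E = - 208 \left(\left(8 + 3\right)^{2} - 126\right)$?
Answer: $280895$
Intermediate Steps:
$M{\left(g \right)} = 3 - g$
$E = 1040$ ($E = - 208 \left(11^{2} - 126\right) = - 208 \left(121 - 126\right) = \left(-208\right) \left(-5\right) = 1040$)
$\left(M{\left(-343 \right)} + 279509\right) + E = \left(\left(3 - -343\right) + 279509\right) + 1040 = \left(\left(3 + 343\right) + 279509\right) + 1040 = \left(346 + 279509\right) + 1040 = 279855 + 1040 = 280895$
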